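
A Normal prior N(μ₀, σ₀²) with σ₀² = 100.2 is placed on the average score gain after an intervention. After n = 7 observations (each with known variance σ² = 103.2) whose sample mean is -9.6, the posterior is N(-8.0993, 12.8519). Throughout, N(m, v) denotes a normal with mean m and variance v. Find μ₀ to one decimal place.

With known observation variance, the Normal–Normal posterior has precision τ_n = τ₀ + n/σ² and mean μ_n = (τ₀μ₀ + (n/σ²)x̄)/τ_n.
Here τ₀ = 1/100.2 = 0.009980 and τ_data = 7/103.2 = 0.067829, so τ_n = 0.077809.
Rearranging for μ₀: μ₀ = (μ_n·τ_n − τ_data·x̄)/τ₀ = (-8.0993·0.077809 − 0.067829·-9.6) / 0.009980 = 0.020960/0.009980 ≈ 2.1.

μ₀ = 2.1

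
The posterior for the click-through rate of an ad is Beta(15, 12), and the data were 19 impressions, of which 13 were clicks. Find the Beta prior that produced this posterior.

A Beta(a, b) prior with s successes and f failures in binomial data gives a Beta(a+s, b+f) posterior.
Subtract the data counts: 15−13=2, 12−6=6.

Beta(2, 6)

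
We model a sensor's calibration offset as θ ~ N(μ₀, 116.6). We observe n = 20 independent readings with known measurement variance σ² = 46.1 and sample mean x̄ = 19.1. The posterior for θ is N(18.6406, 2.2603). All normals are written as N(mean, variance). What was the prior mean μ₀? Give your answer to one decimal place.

With known observation variance, the Normal–Normal posterior has precision τ_n = τ₀ + n/σ² and mean μ_n = (τ₀μ₀ + (n/σ²)x̄)/τ_n.
Here τ₀ = 1/116.6 = 0.008576 and τ_data = 20/46.1 = 0.433839, so τ_n = 0.442415.
Rearranging for μ₀: μ₀ = (μ_n·τ_n − τ_data·x̄)/τ₀ = (18.6406·0.442415 − 0.433839·19.1) / 0.008576 = -0.039444/0.008576 ≈ -4.6.

μ₀ = -4.6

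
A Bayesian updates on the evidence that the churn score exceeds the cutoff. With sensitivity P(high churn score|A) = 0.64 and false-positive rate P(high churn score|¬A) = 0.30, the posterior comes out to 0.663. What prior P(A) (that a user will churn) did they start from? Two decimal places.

In odds form, posterior odds = prior odds × likelihood ratio, so prior odds = posterior odds ÷ LR.
Posterior odds = 0.663/(1−0.663) = 1.9674. LR = 0.64/0.30 = 2.1333.
Prior odds = 1.9674/2.1333 = 0.9222, so P(A) = 0.9222/(1+0.9222) ≈ 0.48.

P(A) = 0.48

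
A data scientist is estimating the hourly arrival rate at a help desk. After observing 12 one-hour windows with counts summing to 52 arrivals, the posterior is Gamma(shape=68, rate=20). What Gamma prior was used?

Gamma–Poisson conjugacy: posterior shape = α + Σxᵢ, posterior rate = β + n.
So α = 68 − 52 = 16 and β = 20 − 12 = 8.

Gamma(shape=16, rate=8)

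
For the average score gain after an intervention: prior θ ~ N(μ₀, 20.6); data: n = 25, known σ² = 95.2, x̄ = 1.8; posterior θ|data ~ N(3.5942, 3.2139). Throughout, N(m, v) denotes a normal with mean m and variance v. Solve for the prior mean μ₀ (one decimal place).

With known observation variance, the Normal–Normal posterior has precision τ_n = τ₀ + n/σ² and mean μ_n = (τ₀μ₀ + (n/σ²)x̄)/τ_n.
Here τ₀ = 1/20.6 = 0.048544 and τ_data = 25/95.2 = 0.262605, so τ_n = 0.311149.
Rearranging for μ₀: μ₀ = (μ_n·τ_n − τ_data·x̄)/τ₀ = (3.5942·0.311149 − 0.262605·1.8) / 0.048544 = 0.645643/0.048544 ≈ 13.3.

μ₀ = 13.3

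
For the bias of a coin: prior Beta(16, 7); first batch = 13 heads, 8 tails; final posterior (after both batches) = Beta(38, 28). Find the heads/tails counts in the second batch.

9 heads and 13 tails

Sequential conjugate updates are equivalent to a single update on the pooled data, so total successes = posterior α − prior α and total failures = posterior β − prior β.
Total across both batches: 38−16=22 heads, 28−7=21 tails.
Subtract the first batch: 22−13=9 heads and 21−8=13 tails.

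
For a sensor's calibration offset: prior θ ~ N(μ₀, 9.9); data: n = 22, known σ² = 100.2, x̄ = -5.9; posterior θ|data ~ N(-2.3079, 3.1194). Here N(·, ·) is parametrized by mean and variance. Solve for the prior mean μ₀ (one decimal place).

The posterior mean is a precision-weighted average: μ_n = (τ₀μ₀ + τ_data·x̄)/(τ₀+τ_data), with τ₀=1/σ₀² and τ_data=n/σ².
Here τ₀ = 1/9.9 = 0.101010 and τ_data = 22/100.2 = 0.219561, so τ_n = 0.320571.
Rearranging for μ₀: μ₀ = (μ_n·τ_n − τ_data·x̄)/τ₀ = (-2.3079·0.320571 − 0.219561·-5.9) / 0.101010 = 0.555564/0.101010 ≈ 5.5.

μ₀ = 5.5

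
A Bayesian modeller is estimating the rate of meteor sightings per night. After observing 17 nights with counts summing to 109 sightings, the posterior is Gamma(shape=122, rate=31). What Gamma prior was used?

Gamma(shape=13, rate=14)

Gamma–Poisson conjugacy: posterior shape = α + Σxᵢ, posterior rate = β + n.
So α = 122 − 109 = 13 and β = 31 − 17 = 14.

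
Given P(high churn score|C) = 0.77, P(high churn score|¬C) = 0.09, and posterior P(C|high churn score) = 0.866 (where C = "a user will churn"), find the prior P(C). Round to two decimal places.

P(C) = 0.43

In odds form, posterior odds = prior odds × likelihood ratio, so prior odds = posterior odds ÷ LR.
Posterior odds = 0.866/(1−0.866) = 6.4627. LR = 0.77/0.09 = 8.5556.
Prior odds = 6.4627/8.5556 = 0.7554, so P(C) = 0.7554/(1+0.7554) ≈ 0.43.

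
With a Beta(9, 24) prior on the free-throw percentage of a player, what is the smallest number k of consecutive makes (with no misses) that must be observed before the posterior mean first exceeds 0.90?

After k makes and 0 misses the posterior is Beta(9+k, 24), with mean (9+k)/(9+24+k).
Set (9+k)/(33+k) > 0.90 and solve: k > (0.90·33 − 9)/(1 − 0.90) = 207.000.
The smallest integer exceeding 207.000 is 208, and checking k=208: (217)/(241) = 0.9004 > 0.90.

k = 208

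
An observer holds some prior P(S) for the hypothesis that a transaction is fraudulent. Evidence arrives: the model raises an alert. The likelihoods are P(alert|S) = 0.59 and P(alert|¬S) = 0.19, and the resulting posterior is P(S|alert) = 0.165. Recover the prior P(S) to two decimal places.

P(S) = 0.06

In odds form, posterior odds = prior odds × likelihood ratio, so prior odds = posterior odds ÷ LR.
Posterior odds = 0.165/(1−0.165) = 0.1976. LR = 0.59/0.19 = 3.1053.
Prior odds = 0.1976/3.1053 = 0.0636, so P(S) = 0.0636/(1+0.0636) ≈ 0.06.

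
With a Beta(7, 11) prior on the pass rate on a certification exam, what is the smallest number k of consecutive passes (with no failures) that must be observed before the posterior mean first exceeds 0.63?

After k passes and 0 failures the posterior is Beta(7+k, 11), with mean (7+k)/(7+11+k).
Set (7+k)/(18+k) > 0.63 and solve: k > (0.63·18 − 7)/(1 − 0.63) = 11.730.
The smallest integer exceeding 11.730 is 12.

k = 12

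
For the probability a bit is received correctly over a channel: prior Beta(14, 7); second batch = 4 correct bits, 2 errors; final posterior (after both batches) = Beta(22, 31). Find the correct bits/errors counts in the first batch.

Because Beta–binomial updating is additive in the counts, the combined data contributed (α_post−α_prior, β_post−β_prior) successes and failures.
Total across both batches: 22−14=8 correct bits, 31−7=24 errors.
Subtract the second batch: 8−4=4 correct bits and 24−2=22 errors.

4 correct bits and 22 errors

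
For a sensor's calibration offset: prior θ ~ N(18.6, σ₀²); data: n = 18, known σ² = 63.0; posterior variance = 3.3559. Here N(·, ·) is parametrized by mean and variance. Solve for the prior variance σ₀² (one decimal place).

σ₀² = 81.5

For the Normal–Normal model with known σ², precisions add: τ_n = τ₀ + n/σ².
So 1/σ₀² = 1/3.3559 − 18/63.0 = 0.297983 − 0.285714 = 0.012269.
Hence σ₀² = 1/0.012269 ≈ 81.5.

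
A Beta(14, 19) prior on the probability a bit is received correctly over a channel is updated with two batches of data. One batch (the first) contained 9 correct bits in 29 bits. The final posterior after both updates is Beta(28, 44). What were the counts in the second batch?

5 correct bits and 5 errors

Because Beta–binomial updating is additive in the counts, the combined data contributed (α_post−α_prior, β_post−β_prior) successes and failures.
Total across both batches: 28−14=14 correct bits, 44−19=25 errors.
Subtract the first batch: 14−9=5 correct bits and 25−20=5 errors.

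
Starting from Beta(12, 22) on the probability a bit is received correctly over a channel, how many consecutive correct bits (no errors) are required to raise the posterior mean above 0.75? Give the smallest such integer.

k = 55

After k correct bits and 0 errors the posterior is Beta(12+k, 22), with mean (12+k)/(12+22+k).
Set (12+k)/(34+k) > 0.75 and solve: k > (0.75·34 − 12)/(1 − 0.75) = 54.000.
The smallest integer exceeding 54.000 is 55, and checking k=55: (67)/(89) = 0.7528 > 0.75.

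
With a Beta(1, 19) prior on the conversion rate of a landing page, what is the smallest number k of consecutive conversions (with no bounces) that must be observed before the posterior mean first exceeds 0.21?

After k conversions and 0 bounces the posterior is Beta(1+k, 19), with mean (1+k)/(1+19+k).
Set (1+k)/(20+k) > 0.21 and solve: k > (0.21·20 − 1)/(1 − 0.21) = 4.051.
The smallest integer exceeding 4.051 is 5, and checking k=5: (6)/(25) = 0.2400 > 0.21.

k = 5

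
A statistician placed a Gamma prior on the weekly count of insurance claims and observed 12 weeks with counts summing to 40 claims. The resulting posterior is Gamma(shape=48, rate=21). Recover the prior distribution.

A Gamma(α, β) prior (rate parametrization) on a Poisson rate with n observations summing to S gives posterior Gamma(α+S, β+n).
So α = 48 − 40 = 8 and β = 21 − 12 = 9.

Gamma(shape=8, rate=9)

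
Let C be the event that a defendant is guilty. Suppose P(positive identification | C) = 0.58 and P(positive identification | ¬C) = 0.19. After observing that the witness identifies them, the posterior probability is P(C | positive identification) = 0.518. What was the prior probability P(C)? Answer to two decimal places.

P(C) = 0.26

Bayes' rule in odds form gives O(C|E) = O(C)·[P(E|C)/P(E|¬C)], hence O(C) = O(C|E)/LR.
Posterior odds = 0.518/(1−0.518) = 1.0747. LR = 0.58/0.19 = 3.0526.
Prior odds = 1.0747/3.0526 = 0.3521, so P(C) = 0.3521/(1+0.3521) ≈ 0.26.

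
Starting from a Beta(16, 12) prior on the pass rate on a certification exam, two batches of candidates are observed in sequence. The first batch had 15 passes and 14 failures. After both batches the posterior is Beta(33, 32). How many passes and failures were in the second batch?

Sequential conjugate updates are equivalent to a single update on the pooled data, so total successes = posterior α − prior α and total failures = posterior β − prior β.
Total across both batches: 33−16=17 passes, 32−12=20 failures.
Subtract the first batch: 17−15=2 passes and 20−14=6 failures.

2 passes and 6 failures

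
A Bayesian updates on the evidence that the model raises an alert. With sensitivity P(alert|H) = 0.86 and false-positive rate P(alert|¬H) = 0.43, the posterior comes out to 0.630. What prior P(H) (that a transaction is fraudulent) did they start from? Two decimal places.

P(H) = 0.46

In odds form, posterior odds = prior odds × likelihood ratio, so prior odds = posterior odds ÷ LR.
Posterior odds = 0.630/(1−0.630) = 1.7027. LR = 0.86/0.43 = 2.0000.
Prior odds = 1.7027/2.0000 = 0.8514, so P(H) = 0.8514/(1+0.8514) ≈ 0.46.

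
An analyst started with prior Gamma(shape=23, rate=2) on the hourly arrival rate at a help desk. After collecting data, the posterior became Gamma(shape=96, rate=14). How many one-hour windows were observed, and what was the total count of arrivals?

n = 12 one-hour windows with total 73 arrivals

A Gamma(α, β) prior (rate parametrization) on a Poisson rate with n observations summing to S gives posterior Gamma(α+S, β+n).
Matching: Σxᵢ = 96 − 23 = 73 and n = 14 − 2 = 12.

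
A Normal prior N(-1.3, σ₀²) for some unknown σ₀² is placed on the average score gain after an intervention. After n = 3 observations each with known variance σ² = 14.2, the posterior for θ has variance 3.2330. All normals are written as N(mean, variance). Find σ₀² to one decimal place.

σ₀² = 10.2

Posterior precision equals prior precision plus data precision: 1/σ_n² = 1/σ₀² + n/σ².
So 1/σ₀² = 1/3.2330 − 3/14.2 = 0.309310 − 0.211268 = 0.098042.
Hence σ₀² = 1/0.098042 ≈ 10.2.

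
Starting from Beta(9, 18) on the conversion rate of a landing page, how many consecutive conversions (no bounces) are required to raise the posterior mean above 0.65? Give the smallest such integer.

After k conversions and 0 bounces the posterior is Beta(9+k, 18), with mean (9+k)/(9+18+k).
Set (9+k)/(27+k) > 0.65 and solve: k > (0.65·27 − 9)/(1 − 0.65) = 24.429.
The smallest integer exceeding 24.429 is 25, and checking k=25: (34)/(52) = 0.6538 > 0.65.

k = 25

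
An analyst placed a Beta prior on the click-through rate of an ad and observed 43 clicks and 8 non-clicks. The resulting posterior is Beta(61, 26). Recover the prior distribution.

Beta(18, 18)

Under Beta–binomial conjugacy the posterior parameters are (α+s, β+f).
So α = 61 − 43 = 18 and β = 26 − 8 = 18.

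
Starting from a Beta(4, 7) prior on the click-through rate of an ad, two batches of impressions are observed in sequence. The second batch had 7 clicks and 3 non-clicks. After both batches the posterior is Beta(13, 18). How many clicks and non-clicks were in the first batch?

Because Beta–binomial updating is additive in the counts, the combined data contributed (α_post−α_prior, β_post−β_prior) successes and failures.
Total across both batches: 13−4=9 clicks, 18−7=11 non-clicks.
Subtract the second batch: 9−7=2 clicks and 11−3=8 non-clicks.

2 clicks and 8 non-clicks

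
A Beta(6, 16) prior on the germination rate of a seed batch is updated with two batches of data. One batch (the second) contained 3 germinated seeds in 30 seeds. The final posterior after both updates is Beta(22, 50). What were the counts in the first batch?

13 germinated seeds and 7 non-germinating seeds

Sequential conjugate updates are equivalent to a single update on the pooled data, so total successes = posterior α − prior α and total failures = posterior β − prior β.
Total across both batches: 22−6=16 germinated seeds, 50−16=34 non-germinating seeds.
Subtract the second batch: 16−3=13 germinated seeds and 34−27=7 non-germinating seeds.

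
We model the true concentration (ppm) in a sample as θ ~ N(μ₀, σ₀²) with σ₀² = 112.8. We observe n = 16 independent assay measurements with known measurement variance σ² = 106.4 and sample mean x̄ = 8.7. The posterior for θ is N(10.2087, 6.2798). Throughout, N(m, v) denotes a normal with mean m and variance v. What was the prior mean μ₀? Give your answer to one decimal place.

μ₀ = 35.8

The posterior mean is a precision-weighted average: μ_n = (τ₀μ₀ + τ_data·x̄)/(τ₀+τ_data), with τ₀=1/σ₀² and τ_data=n/σ².
Here τ₀ = 1/112.8 = 0.008865 and τ_data = 16/106.4 = 0.150376, so τ_n = 0.159241.
Rearranging for μ₀: μ₀ = (μ_n·τ_n − τ_data·x̄)/τ₀ = (10.2087·0.159241 − 0.150376·8.7) / 0.008865 = 0.317372/0.008865 ≈ 35.8.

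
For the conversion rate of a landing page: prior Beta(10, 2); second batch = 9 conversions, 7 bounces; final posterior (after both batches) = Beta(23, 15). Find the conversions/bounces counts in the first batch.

Because Beta–binomial updating is additive in the counts, the combined data contributed (α_post−α_prior, β_post−β_prior) successes and failures.
Total across both batches: 23−10=13 conversions, 15−2=13 bounces.
Subtract the second batch: 13−9=4 conversions and 13−7=6 bounces.

4 conversions and 6 bounces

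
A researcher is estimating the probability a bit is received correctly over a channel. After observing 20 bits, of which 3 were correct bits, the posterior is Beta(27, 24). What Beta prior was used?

Beta is conjugate to the binomial likelihood: posterior = Beta(α+s, β+f).
So α = 27 − 3 = 24 and β = 24 − 17 = 7.

Beta(24, 7)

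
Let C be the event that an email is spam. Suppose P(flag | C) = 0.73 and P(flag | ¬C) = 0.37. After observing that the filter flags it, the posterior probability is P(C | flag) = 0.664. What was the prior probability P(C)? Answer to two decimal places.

P(C) = 0.50

Bayes' rule in odds form gives O(C|E) = O(C)·[P(E|C)/P(E|¬C)], hence O(C) = O(C|E)/LR.
Posterior odds = 0.664/(1−0.664) = 1.9762. LR = 0.73/0.37 = 1.9730.
Prior odds = 1.9762/1.9730 = 1.0016, so P(C) = 1.0016/(1+1.0016) ≈ 0.50.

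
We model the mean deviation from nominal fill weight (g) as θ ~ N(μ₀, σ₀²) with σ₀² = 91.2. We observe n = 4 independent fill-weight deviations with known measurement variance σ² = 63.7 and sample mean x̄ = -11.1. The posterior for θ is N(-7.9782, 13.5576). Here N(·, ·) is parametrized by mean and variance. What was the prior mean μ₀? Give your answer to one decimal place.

μ₀ = 9.9

With known observation variance, the Normal–Normal posterior has precision τ_n = τ₀ + n/σ² and mean μ_n = (τ₀μ₀ + (n/σ²)x̄)/τ_n.
Here τ₀ = 1/91.2 = 0.010965 and τ_data = 4/63.7 = 0.062794, so τ_n = 0.073759.
Rearranging for μ₀: μ₀ = (μ_n·τ_n − τ_data·x̄)/τ₀ = (-7.9782·0.073759 − 0.062794·-11.1) / 0.010965 = 0.108549/0.010965 ≈ 9.9.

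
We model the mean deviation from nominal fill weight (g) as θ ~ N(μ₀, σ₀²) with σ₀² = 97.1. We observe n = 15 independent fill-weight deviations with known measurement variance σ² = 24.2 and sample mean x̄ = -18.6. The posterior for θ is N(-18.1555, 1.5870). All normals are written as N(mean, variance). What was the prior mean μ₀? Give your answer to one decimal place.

μ₀ = 8.6

With known observation variance, the Normal–Normal posterior has precision τ_n = τ₀ + n/σ² and mean μ_n = (τ₀μ₀ + (n/σ²)x̄)/τ_n.
Here τ₀ = 1/97.1 = 0.010299 and τ_data = 15/24.2 = 0.619835, so τ_n = 0.630134.
Rearranging for μ₀: μ₀ = (μ_n·τ_n − τ_data·x̄)/τ₀ = (-18.1555·0.630134 − 0.619835·-18.6) / 0.010299 = 0.088533/0.010299 ≈ 8.6.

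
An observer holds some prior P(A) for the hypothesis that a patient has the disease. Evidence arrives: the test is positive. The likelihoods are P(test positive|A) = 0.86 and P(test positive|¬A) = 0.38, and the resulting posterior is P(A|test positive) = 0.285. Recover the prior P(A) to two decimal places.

P(A) = 0.15

Bayes' rule in odds form gives O(A|E) = O(A)·[P(E|A)/P(E|¬A)], hence O(A) = O(A|E)/LR.
Posterior odds = 0.285/(1−0.285) = 0.3986. LR = 0.86/0.38 = 2.2632.
Prior odds = 0.3986/2.2632 = 0.1761, so P(A) = 0.1761/(1+0.1761) ≈ 0.15.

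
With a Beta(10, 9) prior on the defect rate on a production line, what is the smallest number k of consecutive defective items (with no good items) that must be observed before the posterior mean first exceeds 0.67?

k = 9

After k defective items and 0 good items the posterior is Beta(10+k, 9), with mean (10+k)/(10+9+k).
Set (10+k)/(19+k) > 0.67 and solve: k > (0.67·19 − 10)/(1 − 0.67) = 8.273.
The smallest integer exceeding 8.273 is 9.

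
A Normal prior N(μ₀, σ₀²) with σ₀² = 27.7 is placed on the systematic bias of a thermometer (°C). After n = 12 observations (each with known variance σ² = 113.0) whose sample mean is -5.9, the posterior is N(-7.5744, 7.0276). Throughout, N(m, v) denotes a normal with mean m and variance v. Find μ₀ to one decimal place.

μ₀ = -12.5

With known observation variance, the Normal–Normal posterior has precision τ_n = τ₀ + n/σ² and mean μ_n = (τ₀μ₀ + (n/σ²)x̄)/τ_n.
Here τ₀ = 1/27.7 = 0.036101 and τ_data = 12/113.0 = 0.106195, so τ_n = 0.142296.
Rearranging for μ₀: μ₀ = (μ_n·τ_n − τ_data·x̄)/τ₀ = (-7.5744·0.142296 − 0.106195·-5.9) / 0.036101 = -0.451256/0.036101 ≈ -12.5.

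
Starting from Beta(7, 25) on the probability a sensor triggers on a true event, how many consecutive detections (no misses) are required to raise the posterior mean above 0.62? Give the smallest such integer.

k = 34

After k detections and 0 misses the posterior is Beta(7+k, 25), with mean (7+k)/(7+25+k).
Set (7+k)/(32+k) > 0.62 and solve: k > (0.62·32 − 7)/(1 − 0.62) = 33.789.
The smallest integer exceeding 33.789 is 34.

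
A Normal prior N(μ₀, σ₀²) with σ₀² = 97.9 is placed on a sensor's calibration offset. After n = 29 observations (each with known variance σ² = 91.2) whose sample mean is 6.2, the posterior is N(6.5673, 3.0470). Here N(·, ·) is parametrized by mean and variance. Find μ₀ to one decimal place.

The posterior mean is a precision-weighted average: μ_n = (τ₀μ₀ + τ_data·x̄)/(τ₀+τ_data), with τ₀=1/σ₀² and τ_data=n/σ².
Here τ₀ = 1/97.9 = 0.010215 and τ_data = 29/91.2 = 0.317982, so τ_n = 0.328197.
Rearranging for μ₀: μ₀ = (μ_n·τ_n − τ_data·x̄)/τ₀ = (6.5673·0.328197 − 0.317982·6.2) / 0.010215 = 0.183880/0.010215 ≈ 18.0.

μ₀ = 18.0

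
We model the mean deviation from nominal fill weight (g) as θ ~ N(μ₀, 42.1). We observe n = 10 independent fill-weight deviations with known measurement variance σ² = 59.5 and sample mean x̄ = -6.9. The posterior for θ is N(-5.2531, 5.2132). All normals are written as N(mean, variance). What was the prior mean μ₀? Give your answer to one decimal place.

μ₀ = 6.4

The posterior mean is a precision-weighted average: μ_n = (τ₀μ₀ + τ_data·x̄)/(τ₀+τ_data), with τ₀=1/σ₀² and τ_data=n/σ².
Here τ₀ = 1/42.1 = 0.023753 and τ_data = 10/59.5 = 0.168067, so τ_n = 0.191820.
Rearranging for μ₀: μ₀ = (μ_n·τ_n − τ_data·x̄)/τ₀ = (-5.2531·0.191820 − 0.168067·-6.9) / 0.023753 = 0.152013/0.023753 ≈ 6.4.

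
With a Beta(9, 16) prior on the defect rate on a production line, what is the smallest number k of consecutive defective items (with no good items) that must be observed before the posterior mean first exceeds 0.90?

k = 136

After k defective items and 0 good items the posterior is Beta(9+k, 16), with mean (9+k)/(9+16+k).
Set (9+k)/(25+k) > 0.90 and solve: k > (0.90·25 − 9)/(1 − 0.90) = 135.000.
The smallest integer exceeding 135.000 is 136, and checking k=136: (145)/(161) = 0.9006 > 0.90.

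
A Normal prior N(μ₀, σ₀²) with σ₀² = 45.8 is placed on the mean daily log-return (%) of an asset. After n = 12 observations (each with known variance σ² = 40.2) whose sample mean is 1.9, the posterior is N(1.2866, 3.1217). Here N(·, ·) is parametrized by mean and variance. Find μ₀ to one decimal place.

μ₀ = -7.1

With known observation variance, the Normal–Normal posterior has precision τ_n = τ₀ + n/σ² and mean μ_n = (τ₀μ₀ + (n/σ²)x̄)/τ_n.
Here τ₀ = 1/45.8 = 0.021834 and τ_data = 12/40.2 = 0.298507, so τ_n = 0.320341.
Rearranging for μ₀: μ₀ = (μ_n·τ_n − τ_data·x̄)/τ₀ = (1.2866·0.320341 − 0.298507·1.9) / 0.021834 = -0.155013/0.021834 ≈ -7.1.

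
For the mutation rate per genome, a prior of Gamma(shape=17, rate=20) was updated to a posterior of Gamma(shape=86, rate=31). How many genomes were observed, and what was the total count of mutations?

n = 11 genomes with total 69 mutations

Gamma–Poisson conjugacy: posterior shape = α + Σxᵢ, posterior rate = β + n.
Matching: Σxᵢ = 86 − 17 = 69 and n = 31 − 20 = 11.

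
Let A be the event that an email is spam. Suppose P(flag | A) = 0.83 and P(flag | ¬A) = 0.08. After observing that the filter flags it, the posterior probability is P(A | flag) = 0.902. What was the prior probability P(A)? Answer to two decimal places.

P(A) = 0.47

In odds form, posterior odds = prior odds × likelihood ratio, so prior odds = posterior odds ÷ LR.
Posterior odds = 0.902/(1−0.902) = 9.2041. LR = 0.83/0.08 = 10.3750.
Prior odds = 9.2041/10.3750 = 0.8871, so P(A) = 0.8871/(1+0.8871) ≈ 0.47.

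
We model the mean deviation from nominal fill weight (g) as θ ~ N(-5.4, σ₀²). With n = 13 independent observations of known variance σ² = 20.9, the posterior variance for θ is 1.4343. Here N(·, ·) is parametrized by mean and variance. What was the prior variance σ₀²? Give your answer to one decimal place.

Posterior precision equals prior precision plus data precision: 1/σ_n² = 1/σ₀² + n/σ².
So 1/σ₀² = 1/1.4343 − 13/20.9 = 0.697204 − 0.622010 = 0.075194.
Hence σ₀² = 1/0.075194 ≈ 13.3.

σ₀² = 13.3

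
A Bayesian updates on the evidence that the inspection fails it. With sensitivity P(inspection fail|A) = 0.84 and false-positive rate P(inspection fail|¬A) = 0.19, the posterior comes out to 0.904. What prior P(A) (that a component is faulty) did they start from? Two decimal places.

P(A) = 0.68

Bayes' rule in odds form gives O(A|E) = O(A)·[P(E|A)/P(E|¬A)], hence O(A) = O(A|E)/LR.
Posterior odds = 0.904/(1−0.904) = 9.4167. LR = 0.84/0.19 = 4.4211.
Prior odds = 9.4167/4.4211 = 2.1299, so P(A) = 2.1299/(1+2.1299) ≈ 0.68.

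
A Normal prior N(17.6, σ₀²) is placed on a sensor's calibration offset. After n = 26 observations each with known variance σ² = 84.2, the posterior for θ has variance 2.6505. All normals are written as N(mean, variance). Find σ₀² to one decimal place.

Posterior precision equals prior precision plus data precision: 1/σ_n² = 1/σ₀² + n/σ².
So 1/σ₀² = 1/2.6505 − 26/84.2 = 0.377287 − 0.308789 = 0.068498.
Hence σ₀² = 1/0.068498 ≈ 14.6.

σ₀² = 14.6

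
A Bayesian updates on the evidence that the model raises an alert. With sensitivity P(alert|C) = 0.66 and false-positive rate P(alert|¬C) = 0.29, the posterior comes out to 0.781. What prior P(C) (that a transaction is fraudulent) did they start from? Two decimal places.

P(C) = 0.61

Bayes' rule in odds form gives O(C|E) = O(C)·[P(E|C)/P(E|¬C)], hence O(C) = O(C|E)/LR.
Posterior odds = 0.781/(1−0.781) = 3.5662. LR = 0.66/0.29 = 2.2759.
Prior odds = 3.5662/2.2759 = 1.5669, so P(C) = 1.5669/(1+1.5669) ≈ 0.61.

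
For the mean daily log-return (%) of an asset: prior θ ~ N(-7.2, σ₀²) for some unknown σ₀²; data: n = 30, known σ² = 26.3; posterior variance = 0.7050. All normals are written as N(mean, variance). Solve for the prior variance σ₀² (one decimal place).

σ₀² = 3.6

For the Normal–Normal model with known σ², precisions add: τ_n = τ₀ + n/σ².
So 1/σ₀² = 1/0.7050 − 30/26.3 = 1.418440 − 1.140684 = 0.277756.
Hence σ₀² = 1/0.277756 ≈ 3.6.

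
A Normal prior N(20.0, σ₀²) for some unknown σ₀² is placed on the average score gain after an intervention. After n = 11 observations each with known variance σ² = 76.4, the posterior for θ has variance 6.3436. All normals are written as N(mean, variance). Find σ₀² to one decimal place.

σ₀² = 73.2

For the Normal–Normal model with known σ², precisions add: τ_n = τ₀ + n/σ².
So 1/σ₀² = 1/6.3436 − 11/76.4 = 0.157639 − 0.143979 = 0.013660.
Hence σ₀² = 1/0.013660 ≈ 73.2.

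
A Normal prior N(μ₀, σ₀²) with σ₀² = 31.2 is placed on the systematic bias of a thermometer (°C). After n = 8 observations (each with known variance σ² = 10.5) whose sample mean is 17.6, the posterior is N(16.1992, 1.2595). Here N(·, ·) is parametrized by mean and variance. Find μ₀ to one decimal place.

μ₀ = -17.1

With known observation variance, the Normal–Normal posterior has precision τ_n = τ₀ + n/σ² and mean μ_n = (τ₀μ₀ + (n/σ²)x̄)/τ_n.
Here τ₀ = 1/31.2 = 0.032051 and τ_data = 8/10.5 = 0.761905, so τ_n = 0.793956.
Rearranging for μ₀: μ₀ = (μ_n·τ_n − τ_data·x̄)/τ₀ = (16.1992·0.793956 − 0.761905·17.6) / 0.032051 = -0.548076/0.032051 ≈ -17.1.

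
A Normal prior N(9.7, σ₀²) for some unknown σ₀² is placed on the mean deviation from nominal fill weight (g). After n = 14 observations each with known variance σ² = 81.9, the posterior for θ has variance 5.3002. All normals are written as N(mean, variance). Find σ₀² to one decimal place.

σ₀² = 56.4

Posterior precision equals prior precision plus data precision: 1/σ_n² = 1/σ₀² + n/σ².
So 1/σ₀² = 1/5.3002 − 14/81.9 = 0.188672 − 0.170940 = 0.017732.
Hence σ₀² = 1/0.017732 ≈ 56.4.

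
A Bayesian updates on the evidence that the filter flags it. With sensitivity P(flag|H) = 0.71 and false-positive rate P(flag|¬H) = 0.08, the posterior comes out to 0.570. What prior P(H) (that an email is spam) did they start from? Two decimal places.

In odds form, posterior odds = prior odds × likelihood ratio, so prior odds = posterior odds ÷ LR.
Posterior odds = 0.570/(1−0.570) = 1.3256. LR = 0.71/0.08 = 8.8750.
Prior odds = 1.3256/8.8750 = 0.1494, so P(H) = 0.1494/(1+0.1494) ≈ 0.13.

P(H) = 0.13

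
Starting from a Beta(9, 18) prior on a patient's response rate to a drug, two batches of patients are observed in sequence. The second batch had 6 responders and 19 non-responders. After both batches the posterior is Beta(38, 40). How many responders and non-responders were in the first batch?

Sequential conjugate updates are equivalent to a single update on the pooled data, so total successes = posterior α − prior α and total failures = posterior β − prior β.
Total across both batches: 38−9=29 responders, 40−18=22 non-responders.
Subtract the second batch: 29−6=23 responders and 22−19=3 non-responders.

23 responders and 3 non-responders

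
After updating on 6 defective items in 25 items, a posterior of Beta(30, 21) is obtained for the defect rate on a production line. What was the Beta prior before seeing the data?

Under Beta–binomial conjugacy the posterior parameters are (a+s, b+f).
So a = 30 − 6 = 24 and b = 21 − 19 = 2.

Beta(24, 2)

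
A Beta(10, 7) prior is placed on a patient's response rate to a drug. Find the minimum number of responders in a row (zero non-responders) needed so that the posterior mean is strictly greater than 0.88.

After k responders and 0 non-responders the posterior is Beta(10+k, 7), with mean (10+k)/(10+7+k).
Set (10+k)/(17+k) > 0.88 and solve: k > (0.88·17 − 10)/(1 − 0.88) = 41.333.
The smallest integer exceeding 41.333 is 42, and checking k=42: (52)/(59) = 0.8814 > 0.88.

k = 42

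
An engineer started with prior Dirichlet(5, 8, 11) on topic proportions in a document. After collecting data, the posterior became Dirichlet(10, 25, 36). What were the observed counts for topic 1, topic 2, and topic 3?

For a Dirichlet(α) prior with multinomial counts c, the posterior is Dirichlet(α + c) componentwise.
Counts are posterior − prior componentwise: 10−5=5, 25−8=17, 36−11=25.

counts (5, 17, 25)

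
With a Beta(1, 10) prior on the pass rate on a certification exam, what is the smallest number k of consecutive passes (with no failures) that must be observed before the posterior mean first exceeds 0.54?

k = 11

After k passes and 0 failures the posterior is Beta(1+k, 10), with mean (1+k)/(1+10+k).
Set (1+k)/(11+k) > 0.54 and solve: k > (0.54·11 − 1)/(1 − 0.54) = 10.739.
The smallest integer exceeding 10.739 is 11.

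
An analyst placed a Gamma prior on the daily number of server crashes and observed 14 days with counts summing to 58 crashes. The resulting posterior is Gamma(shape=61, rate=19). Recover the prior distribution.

A Gamma(α, β) prior (rate parametrization) on a Poisson rate with n observations summing to S gives posterior Gamma(α+S, β+n).
So α = 61 − 58 = 3 and β = 19 − 14 = 5.

Gamma(shape=3, rate=5)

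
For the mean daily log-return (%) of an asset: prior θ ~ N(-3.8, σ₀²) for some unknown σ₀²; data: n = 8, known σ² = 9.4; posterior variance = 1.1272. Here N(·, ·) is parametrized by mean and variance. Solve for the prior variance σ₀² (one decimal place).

σ₀² = 27.7

Posterior precision equals prior precision plus data precision: 1/σ_n² = 1/σ₀² + n/σ².
So 1/σ₀² = 1/1.1272 − 8/9.4 = 0.887154 − 0.851064 = 0.036090.
Hence σ₀² = 1/0.036090 ≈ 27.7.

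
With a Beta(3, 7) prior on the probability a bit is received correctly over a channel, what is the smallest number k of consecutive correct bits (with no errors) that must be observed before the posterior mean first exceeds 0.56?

After k correct bits and 0 errors the posterior is Beta(3+k, 7), with mean (3+k)/(3+7+k).
Set (3+k)/(10+k) > 0.56 and solve: k > (0.56·10 − 3)/(1 − 0.56) = 5.909.
The smallest integer exceeding 5.909 is 6.

k = 6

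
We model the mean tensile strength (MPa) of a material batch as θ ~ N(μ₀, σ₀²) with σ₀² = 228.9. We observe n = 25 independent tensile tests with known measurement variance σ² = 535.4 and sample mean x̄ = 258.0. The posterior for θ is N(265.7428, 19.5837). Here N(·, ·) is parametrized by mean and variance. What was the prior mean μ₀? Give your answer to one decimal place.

μ₀ = 348.5

With known observation variance, the Normal–Normal posterior has precision τ_n = τ₀ + n/σ² and mean μ_n = (τ₀μ₀ + (n/σ²)x̄)/τ_n.
Here τ₀ = 1/228.9 = 0.004369 and τ_data = 25/535.4 = 0.046694, so τ_n = 0.051063.
Rearranging for μ₀: μ₀ = (μ_n·τ_n − τ_data·x̄)/τ₀ = (265.7428·0.051063 − 0.046694·258.0) / 0.004369 = 1.522573/0.004369 ≈ 348.5.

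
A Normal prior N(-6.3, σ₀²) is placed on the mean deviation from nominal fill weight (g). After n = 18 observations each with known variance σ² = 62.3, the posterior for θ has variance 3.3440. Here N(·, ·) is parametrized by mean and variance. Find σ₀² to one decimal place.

For the Normal–Normal model with known σ², precisions add: τ_n = τ₀ + n/σ².
So 1/σ₀² = 1/3.3440 − 18/62.3 = 0.299043 − 0.288925 = 0.010118.
Hence σ₀² = 1/0.010118 ≈ 98.8.

σ₀² = 98.8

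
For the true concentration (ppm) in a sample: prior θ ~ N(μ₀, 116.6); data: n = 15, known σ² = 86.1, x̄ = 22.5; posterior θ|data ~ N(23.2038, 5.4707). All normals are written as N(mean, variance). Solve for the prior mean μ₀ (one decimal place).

μ₀ = 37.5

The posterior mean is a precision-weighted average: μ_n = (τ₀μ₀ + τ_data·x̄)/(τ₀+τ_data), with τ₀=1/σ₀² and τ_data=n/σ².
Here τ₀ = 1/116.6 = 0.008576 and τ_data = 15/86.1 = 0.174216, so τ_n = 0.182792.
Rearranging for μ₀: μ₀ = (μ_n·τ_n − τ_data·x̄)/τ₀ = (23.2038·0.182792 − 0.174216·22.5) / 0.008576 = 0.321609/0.008576 ≈ 37.5.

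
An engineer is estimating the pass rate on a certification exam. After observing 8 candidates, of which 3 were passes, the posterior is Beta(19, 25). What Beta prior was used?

Beta(16, 20)

A Beta(α, β) prior with s successes and f failures in binomial data gives a Beta(α+s, β+f) posterior.
So α = 19 − 3 = 16 and β = 25 − 5 = 20.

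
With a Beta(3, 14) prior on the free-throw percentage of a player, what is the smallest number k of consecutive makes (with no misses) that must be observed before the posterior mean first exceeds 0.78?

After k makes and 0 misses the posterior is Beta(3+k, 14), with mean (3+k)/(3+14+k).
Set (3+k)/(17+k) > 0.78 and solve: k > (0.78·17 − 3)/(1 − 0.78) = 46.636.
The smallest integer exceeding 46.636 is 47.

k = 47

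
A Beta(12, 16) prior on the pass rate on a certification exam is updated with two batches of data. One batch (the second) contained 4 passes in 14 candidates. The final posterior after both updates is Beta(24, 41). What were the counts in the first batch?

Because Beta–binomial updating is additive in the counts, the combined data contributed (α_post−α_prior, β_post−β_prior) successes and failures.
Total across both batches: 24−12=12 passes, 41−16=25 failures.
Subtract the second batch: 12−4=8 passes and 25−10=15 failures.

8 passes and 15 failures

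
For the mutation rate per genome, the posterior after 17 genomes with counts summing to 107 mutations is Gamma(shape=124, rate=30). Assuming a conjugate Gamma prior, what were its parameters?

Gamma(shape=17, rate=13)

A Gamma(α, β) prior (rate parametrization) on a Poisson rate with n observations summing to S gives posterior Gamma(α+S, β+n).
So α = 124 − 107 = 17 and β = 30 − 17 = 13.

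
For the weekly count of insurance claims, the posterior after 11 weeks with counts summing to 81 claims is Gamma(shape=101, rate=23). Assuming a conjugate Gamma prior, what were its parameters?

Gamma–Poisson conjugacy: posterior shape = α + Σxᵢ, posterior rate = β + n.
So α = 101 − 81 = 20 and β = 23 − 11 = 12.

Gamma(shape=20, rate=12)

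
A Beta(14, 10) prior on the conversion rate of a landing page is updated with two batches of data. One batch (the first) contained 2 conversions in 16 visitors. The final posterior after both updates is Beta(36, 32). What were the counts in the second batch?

Sequential conjugate updates are equivalent to a single update on the pooled data, so total successes = posterior α − prior α and total failures = posterior β − prior β.
Total across both batches: 36−14=22 conversions, 32−10=22 bounces.
Subtract the first batch: 22−2=20 conversions and 22−14=8 bounces.

20 conversions and 8 bounces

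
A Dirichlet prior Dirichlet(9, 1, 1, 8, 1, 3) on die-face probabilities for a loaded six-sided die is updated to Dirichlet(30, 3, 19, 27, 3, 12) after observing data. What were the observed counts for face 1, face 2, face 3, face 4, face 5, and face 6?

For a Dirichlet(α) prior with multinomial counts c, the posterior is Dirichlet(α + c) componentwise.
Counts are posterior − prior componentwise: 30−9=21, 3−1=2, 19−1=18, 27−8=19, 3−1=2, 12−3=9.

counts (21, 2, 18, 19, 2, 9)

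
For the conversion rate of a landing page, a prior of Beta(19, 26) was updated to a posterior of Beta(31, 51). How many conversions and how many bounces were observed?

Beta is conjugate to the binomial likelihood: posterior = Beta(a+s, b+f).
So s = 31 − 19 = 12 and f = 51 − 26 = 25.

12 conversions and 25 bounces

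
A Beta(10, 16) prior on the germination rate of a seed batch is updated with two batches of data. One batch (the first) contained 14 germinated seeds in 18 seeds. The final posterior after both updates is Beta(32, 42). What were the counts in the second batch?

8 germinated seeds and 22 non-germinating seeds

Because Beta–binomial updating is additive in the counts, the combined data contributed (α_post−α_prior, β_post−β_prior) successes and failures.
Total across both batches: 32−10=22 germinated seeds, 42−16=26 non-germinating seeds.
Subtract the first batch: 22−14=8 germinated seeds and 26−4=22 non-germinating seeds.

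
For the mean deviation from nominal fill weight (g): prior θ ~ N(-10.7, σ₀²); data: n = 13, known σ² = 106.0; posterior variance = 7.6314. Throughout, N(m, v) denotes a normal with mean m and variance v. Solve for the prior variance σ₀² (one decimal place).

Posterior precision equals prior precision plus data precision: 1/σ_n² = 1/σ₀² + n/σ².
So 1/σ₀² = 1/7.6314 − 13/106.0 = 0.131038 − 0.122642 = 0.008396.
Hence σ₀² = 1/0.008396 ≈ 119.1.

σ₀² = 119.1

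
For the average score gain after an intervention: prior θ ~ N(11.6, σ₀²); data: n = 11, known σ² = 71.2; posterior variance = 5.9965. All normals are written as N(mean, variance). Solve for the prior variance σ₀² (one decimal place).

For the Normal–Normal model with known σ², precisions add: τ_n = τ₀ + n/σ².
So 1/σ₀² = 1/5.9965 − 11/71.2 = 0.166764 − 0.154494 = 0.012270.
Hence σ₀² = 1/0.012270 ≈ 81.5.

σ₀² = 81.5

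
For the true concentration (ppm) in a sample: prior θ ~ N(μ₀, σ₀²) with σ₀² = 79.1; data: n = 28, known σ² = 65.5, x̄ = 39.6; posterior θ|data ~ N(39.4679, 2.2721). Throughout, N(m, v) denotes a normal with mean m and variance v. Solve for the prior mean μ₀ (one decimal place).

μ₀ = 35.0

The posterior mean is a precision-weighted average: μ_n = (τ₀μ₀ + τ_data·x̄)/(τ₀+τ_data), with τ₀=1/σ₀² and τ_data=n/σ².
Here τ₀ = 1/79.1 = 0.012642 and τ_data = 28/65.5 = 0.427481, so τ_n = 0.440123.
Rearranging for μ₀: μ₀ = (μ_n·τ_n − τ_data·x̄)/τ₀ = (39.4679·0.440123 − 0.427481·39.6) / 0.012642 = 0.442483/0.012642 ≈ 35.0.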